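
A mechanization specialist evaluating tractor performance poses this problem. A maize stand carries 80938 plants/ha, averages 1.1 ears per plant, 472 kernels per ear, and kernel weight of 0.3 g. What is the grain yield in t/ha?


Y = density * ears * kernels * kw
  = 80938 * 1.1 * 472 * 0.3 g/ha
  = 12606902.88 g/ha
  = 12606.90 kg/ha = 12.61 t/ha


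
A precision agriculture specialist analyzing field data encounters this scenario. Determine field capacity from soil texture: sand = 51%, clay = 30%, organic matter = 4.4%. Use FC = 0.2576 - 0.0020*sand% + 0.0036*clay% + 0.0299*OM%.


FC = 0.2576 - 0.0020*51 + 0.0036*30 + 0.0299*4.4
   = 0.2576 - 0.1020 + 0.1080 + 0.1316
   = 0.3952


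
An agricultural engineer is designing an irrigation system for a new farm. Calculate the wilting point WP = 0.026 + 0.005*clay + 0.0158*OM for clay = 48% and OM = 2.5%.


WP = 0.026 + 0.005*48 + 0.0158*2.5
   = 0.026 + 0.2400 + 0.0395
   = 0.3055


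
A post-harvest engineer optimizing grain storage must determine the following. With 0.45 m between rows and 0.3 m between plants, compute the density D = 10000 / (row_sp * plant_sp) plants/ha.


D = 10000 / (row_sp * plant_sp)
  = 10000 / (0.45 * 0.3)
  = 10000 / 0.1350
  = 74074.07 plants/ha


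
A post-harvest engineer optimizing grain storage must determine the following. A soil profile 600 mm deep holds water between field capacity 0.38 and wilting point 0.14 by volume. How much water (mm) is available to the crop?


AW = (FC - WP) * D
   = (0.38 - 0.14) * 600
   = 0.24 * 600
   = 144 mm


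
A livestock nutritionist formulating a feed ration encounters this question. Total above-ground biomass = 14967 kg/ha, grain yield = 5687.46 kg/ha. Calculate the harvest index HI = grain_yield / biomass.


HI = grain_yield / biomass
   = 5687.46 / 14967
   = 0.38


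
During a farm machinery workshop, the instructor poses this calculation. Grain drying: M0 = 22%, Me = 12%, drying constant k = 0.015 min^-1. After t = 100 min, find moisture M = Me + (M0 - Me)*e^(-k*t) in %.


M = Me + (M0 - Me) * e^(-k*t)
  = 12 + (22 - 12) * e^(-0.015*100)
  = 12 + 10 * e^(-1.500)
  = 12 + 10 * 0.22313
  = 12 + 2.2313
  = 14.23%


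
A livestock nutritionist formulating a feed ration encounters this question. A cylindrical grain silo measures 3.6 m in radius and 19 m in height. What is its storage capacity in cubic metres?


V = pi * r^2 * h
  = pi * 3.6^2 * 19
  = pi * 12.96 * 19
  = 773.59 m^3


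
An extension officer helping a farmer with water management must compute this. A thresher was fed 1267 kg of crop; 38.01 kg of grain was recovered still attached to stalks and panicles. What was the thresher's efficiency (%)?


eta = (total - unthreshed) / total * 100
    = (1267 - 38.01) / 1267 * 100
    = 1228.99 / 1267 * 100
    = 97%


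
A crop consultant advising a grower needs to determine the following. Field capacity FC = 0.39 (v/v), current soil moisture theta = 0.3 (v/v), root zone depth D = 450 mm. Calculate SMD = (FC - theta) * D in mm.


SMD = (FC - theta) * D
    = (0.39 - 0.3) * 450
    = 0.090 * 450
    = 40.50 mm


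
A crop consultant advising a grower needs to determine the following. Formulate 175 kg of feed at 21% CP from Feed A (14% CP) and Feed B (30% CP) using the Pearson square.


parts_A = CP_b - target = 30 - 21 = 9
parts_B = target - CP_a = 21 - 14 = 7
total_parts = 9 + 7 = 16
Feed A = 175 * 9 / 16 = 98.44 kg
Feed B = 175 * 7 / 16 = 76.56 kg

98.44 kg


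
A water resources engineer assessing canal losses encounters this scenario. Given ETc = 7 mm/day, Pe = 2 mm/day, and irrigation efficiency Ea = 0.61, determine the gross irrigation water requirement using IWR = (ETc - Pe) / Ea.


IWR = (ETc - Pe) / Ea
    = (7 - 2) / 0.61
    = 5 / 0.61
    = 8.20 mm/day


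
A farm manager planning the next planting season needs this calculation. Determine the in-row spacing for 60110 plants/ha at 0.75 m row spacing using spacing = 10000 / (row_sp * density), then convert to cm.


spacing = 10000 / (row_sp * density)
        = 10000 / (0.75 * 60110)
        = 10000 / 45082.50
        = 0.22182 m = 22.18 cm


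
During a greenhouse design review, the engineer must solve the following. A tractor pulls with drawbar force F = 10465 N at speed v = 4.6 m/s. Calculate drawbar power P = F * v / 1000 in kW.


P = F * v / 1000
  = 10465 * 4.6 / 1000
  = 48139 / 1000
  = 48.14 kW


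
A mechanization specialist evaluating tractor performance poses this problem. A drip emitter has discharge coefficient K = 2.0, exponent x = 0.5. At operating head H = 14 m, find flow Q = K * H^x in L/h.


Q = K * H^x
  = 2.0 * 14^0.5
  = 2.0 * 3.7417
  = 7.48 L/h


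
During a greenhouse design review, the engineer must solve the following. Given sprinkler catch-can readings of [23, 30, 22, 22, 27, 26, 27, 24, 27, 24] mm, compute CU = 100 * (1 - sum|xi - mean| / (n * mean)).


xbar = 252 / 10 = 25.200
sum|xi - xbar| = 22
CU = 100 * (1 - 22 / (10 * 25.200))
   = 100 * (1 - 0.0873)
   = 91.27%


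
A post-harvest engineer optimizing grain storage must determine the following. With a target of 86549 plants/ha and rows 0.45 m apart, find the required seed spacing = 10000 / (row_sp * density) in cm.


spacing = 10000 / (row_sp * density)
        = 10000 / (0.45 * 86549)
        = 10000 / 38947.05
        = 0.25676 m = 25.68 cm


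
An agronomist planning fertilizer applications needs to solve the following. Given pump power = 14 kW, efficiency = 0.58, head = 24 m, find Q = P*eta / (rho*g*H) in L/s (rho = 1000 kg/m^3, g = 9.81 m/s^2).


Q = (P * 1000 * eta) / (rho * g * H)
  = (14 * 1000 * 0.58) / (1000 * 9.81 * 24)
  = 8120 / 235440
  = 0.03449 m^3/s = 34.49 L/s


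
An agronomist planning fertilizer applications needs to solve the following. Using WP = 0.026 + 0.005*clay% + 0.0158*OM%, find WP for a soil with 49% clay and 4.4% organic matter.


WP = 0.026 + 0.005*49 + 0.0158*4.4
   = 0.026 + 0.2450 + 0.0695
   = 0.3405


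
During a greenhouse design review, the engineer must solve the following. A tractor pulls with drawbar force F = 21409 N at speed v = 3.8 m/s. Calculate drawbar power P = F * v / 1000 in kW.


P = F * v / 1000
  = 21409 * 3.8 / 1000
  = 81354.20 / 1000
  = 81.35 kW


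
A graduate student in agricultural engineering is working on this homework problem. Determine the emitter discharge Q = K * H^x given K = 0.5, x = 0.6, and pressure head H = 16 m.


Q = K * H^x
  = 0.5 * 16^0.6
  = 0.5 * 5.2780
  = 2.64 L/h


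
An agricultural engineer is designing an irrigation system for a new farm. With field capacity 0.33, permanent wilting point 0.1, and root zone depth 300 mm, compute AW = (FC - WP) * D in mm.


AW = (FC - WP) * D
   = (0.33 - 0.1) * 300
   = 0.23 * 300
   = 69 mm


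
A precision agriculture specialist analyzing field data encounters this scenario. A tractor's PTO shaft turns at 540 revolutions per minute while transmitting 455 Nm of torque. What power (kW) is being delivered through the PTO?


P = 2*pi*n*T / 60000
  = 2*pi * 540 * 455 / 60000
  = 1543778.63 / 60000
  = 25.73 kW


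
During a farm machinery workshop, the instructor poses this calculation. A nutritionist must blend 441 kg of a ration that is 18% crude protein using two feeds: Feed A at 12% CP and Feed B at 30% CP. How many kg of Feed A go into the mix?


parts_A = CP_b - target = 30 - 18 = 12
parts_B = target - CP_a = 18 - 12 = 6
total_parts = 12 + 6 = 18
Feed A = 441 * 12 / 18 = 294 kg
Feed B = 441 * 6 / 18 = 147 kg

294 kg


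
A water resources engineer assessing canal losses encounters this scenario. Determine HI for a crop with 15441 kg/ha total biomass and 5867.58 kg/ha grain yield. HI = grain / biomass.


HI = grain_yield / biomass
   = 5867.58 / 15441
   = 0.38


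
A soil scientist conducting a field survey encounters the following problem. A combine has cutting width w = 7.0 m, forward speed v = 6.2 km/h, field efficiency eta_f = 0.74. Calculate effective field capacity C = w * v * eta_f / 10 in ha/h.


C = w * v * eta_f / 10
  = 7.0 * 6.2 * 0.74 / 10
  = 32.12 / 10
  = 3.21 ha/h


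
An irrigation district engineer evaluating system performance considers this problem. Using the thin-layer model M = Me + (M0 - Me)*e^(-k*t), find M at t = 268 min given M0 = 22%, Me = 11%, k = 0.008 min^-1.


M = Me + (M0 - Me) * e^(-k*t)
  = 11 + (22 - 11) * e^(-0.008*268)
  = 11 + 11 * e^(-2.144)
  = 11 + 11 * 0.11719
  = 11 + 1.2890
  = 12.29%


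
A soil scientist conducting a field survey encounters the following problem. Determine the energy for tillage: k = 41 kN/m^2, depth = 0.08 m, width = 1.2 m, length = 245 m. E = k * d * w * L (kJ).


E = k * d * w * L
  = 41 * 0.08 * 1.2 * 245
  = 964.32 kJ


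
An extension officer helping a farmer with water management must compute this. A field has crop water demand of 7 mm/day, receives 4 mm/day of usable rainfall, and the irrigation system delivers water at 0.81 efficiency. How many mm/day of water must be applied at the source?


IWR = (ETc - Pe) / Ea
    = (7 - 4) / 0.81
    = 3 / 0.81
    = 3.70 mm/day


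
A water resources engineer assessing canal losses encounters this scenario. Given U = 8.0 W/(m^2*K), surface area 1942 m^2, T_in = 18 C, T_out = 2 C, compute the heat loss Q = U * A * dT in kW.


dT = 18 - (2) = 16 K
Q = U * A * dT
  = 8.0 * 1942 * 16
  = 248576 W = 248.58 kW


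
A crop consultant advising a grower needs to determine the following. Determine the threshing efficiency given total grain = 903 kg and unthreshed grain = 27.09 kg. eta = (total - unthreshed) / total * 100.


eta = (total - unthreshed) / total * 100
    = (903 - 27.09) / 903 * 100
    = 875.91 / 903 * 100
    = 97%


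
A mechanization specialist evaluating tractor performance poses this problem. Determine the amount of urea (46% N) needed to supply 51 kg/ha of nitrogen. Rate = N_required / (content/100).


Rate = N_required / (N_content / 100)
     = 51 / (46 / 100)
     = 51 / 0.46
     = 110.87 kg/ha


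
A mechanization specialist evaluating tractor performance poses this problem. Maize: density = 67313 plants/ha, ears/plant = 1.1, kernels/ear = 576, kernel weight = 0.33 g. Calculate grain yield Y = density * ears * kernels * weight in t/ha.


Y = density * ears * kernels * kw
  = 67313 * 1.1 * 576 * 0.33 g/ha
  = 14074340.54 g/ha
  = 14074.34 kg/ha = 14.07 t/ha


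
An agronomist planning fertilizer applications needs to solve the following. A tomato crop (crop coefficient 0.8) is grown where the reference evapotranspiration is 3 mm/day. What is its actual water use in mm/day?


ETc = Kc * ET0
    = 0.8 * 3
    = 2.40 mm/day


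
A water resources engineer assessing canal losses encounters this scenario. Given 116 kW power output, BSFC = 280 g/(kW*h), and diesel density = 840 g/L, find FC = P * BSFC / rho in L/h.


FC = P * BSFC / rho_fuel
   = 116 * 280 / 840
   = 32480 / 840
   = 38.67 L/h


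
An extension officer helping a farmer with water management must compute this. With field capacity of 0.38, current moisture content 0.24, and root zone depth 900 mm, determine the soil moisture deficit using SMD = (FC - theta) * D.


SMD = (FC - theta) * D
    = (0.38 - 0.24) * 900
    = 0.140 * 900
    = 126 mm


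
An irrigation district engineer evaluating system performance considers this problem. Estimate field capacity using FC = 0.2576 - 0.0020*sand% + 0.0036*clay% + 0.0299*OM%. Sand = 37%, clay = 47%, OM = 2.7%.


FC = 0.2576 - 0.0020*37 + 0.0036*47 + 0.0299*2.7
   = 0.2576 - 0.0740 + 0.1692 + 0.0807
   = 0.4335


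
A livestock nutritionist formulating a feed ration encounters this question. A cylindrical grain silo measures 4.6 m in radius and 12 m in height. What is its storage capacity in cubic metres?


V = pi * r^2 * h
  = pi * 4.6^2 * 12
  = pi * 21.16 * 12
  = 797.71 m^3


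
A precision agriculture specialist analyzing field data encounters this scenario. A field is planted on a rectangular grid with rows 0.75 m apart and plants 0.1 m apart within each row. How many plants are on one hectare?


D = 10000 / (row_sp * plant_sp)
  = 10000 / (0.75 * 0.1)
  = 10000 / 0.0750
  = 133333.33 plants/ha


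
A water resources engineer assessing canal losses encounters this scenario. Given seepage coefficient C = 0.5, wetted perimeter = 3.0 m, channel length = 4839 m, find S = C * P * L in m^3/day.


S = C * P * L
  = 0.5 * 3.0 * 4839
  = 7258.50 m^3/day


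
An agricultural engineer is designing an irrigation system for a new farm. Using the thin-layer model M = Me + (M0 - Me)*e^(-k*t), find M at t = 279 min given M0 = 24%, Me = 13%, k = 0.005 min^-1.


M = Me + (M0 - Me) * e^(-k*t)
  = 13 + (24 - 13) * e^(-0.005*279)
  = 13 + 11 * e^(-1.395)
  = 13 + 11 * 0.24783
  = 13 + 2.7262
  = 15.73%


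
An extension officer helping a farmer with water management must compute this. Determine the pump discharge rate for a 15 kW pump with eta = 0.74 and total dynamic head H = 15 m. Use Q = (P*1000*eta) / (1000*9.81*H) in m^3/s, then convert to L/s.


Q = (P * 1000 * eta) / (rho * g * H)
  = (15 * 1000 * 0.74) / (1000 * 9.81 * 15)
  = 11100 / 147150
  = 0.07543 m^3/s = 75.43 L/s


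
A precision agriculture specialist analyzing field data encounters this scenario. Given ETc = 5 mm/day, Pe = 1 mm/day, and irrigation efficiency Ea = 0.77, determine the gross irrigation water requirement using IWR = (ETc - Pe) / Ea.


IWR = (ETc - Pe) / Ea
    = (5 - 1) / 0.77
    = 4 / 0.77
    = 5.19 mm/day


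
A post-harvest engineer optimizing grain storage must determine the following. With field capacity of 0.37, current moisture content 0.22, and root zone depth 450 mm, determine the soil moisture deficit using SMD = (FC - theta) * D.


SMD = (FC - theta) * D
    = (0.37 - 0.22) * 450
    = 0.150 * 450
    = 67.50 mm


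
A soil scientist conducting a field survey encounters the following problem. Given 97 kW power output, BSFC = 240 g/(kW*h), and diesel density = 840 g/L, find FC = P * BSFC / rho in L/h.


FC = P * BSFC / rho_fuel
   = 97 * 240 / 840
   = 23280 / 840
   = 27.71 L/h


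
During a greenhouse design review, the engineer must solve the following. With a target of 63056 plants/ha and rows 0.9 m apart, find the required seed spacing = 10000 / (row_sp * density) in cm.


spacing = 10000 / (row_sp * density)
        = 10000 / (0.9 * 63056)
        = 10000 / 56750.40
        = 0.17621 m = 17.62 cm


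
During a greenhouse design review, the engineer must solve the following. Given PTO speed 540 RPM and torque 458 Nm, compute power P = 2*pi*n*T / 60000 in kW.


P = 2*pi*n*T / 60000
  = 2*pi * 540 * 458 / 60000
  = 1553957.39 / 60000
  = 25.90 kW


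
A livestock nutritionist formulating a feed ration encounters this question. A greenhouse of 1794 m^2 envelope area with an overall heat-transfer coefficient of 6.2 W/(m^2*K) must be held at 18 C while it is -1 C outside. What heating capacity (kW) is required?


dT = 18 - (-1) = 19 K
Q = U * A * dT
  = 6.2 * 1794 * 19
  = 211333.20 W = 211.33 kW


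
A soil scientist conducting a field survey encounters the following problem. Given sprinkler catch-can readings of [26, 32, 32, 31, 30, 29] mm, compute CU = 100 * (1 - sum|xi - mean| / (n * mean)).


xbar = 180 / 6 = 30
sum|xi - xbar| = 10
CU = 100 * (1 - 10 / (6 * 30))
   = 100 * (1 - 0.0556)
   = 94.44%


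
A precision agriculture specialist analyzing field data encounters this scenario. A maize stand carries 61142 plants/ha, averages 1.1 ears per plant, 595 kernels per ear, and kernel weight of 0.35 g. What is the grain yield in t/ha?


Y = density * ears * kernels * kw
  = 61142 * 1.1 * 595 * 0.35 g/ha
  = 14006103.65 g/ha
  = 14006.10 kg/ha = 14.01 t/ha


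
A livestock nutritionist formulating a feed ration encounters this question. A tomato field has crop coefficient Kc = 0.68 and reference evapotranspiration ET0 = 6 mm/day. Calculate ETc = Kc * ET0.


ETc = Kc * ET0
    = 0.68 * 6
    = 4.08 mm/day


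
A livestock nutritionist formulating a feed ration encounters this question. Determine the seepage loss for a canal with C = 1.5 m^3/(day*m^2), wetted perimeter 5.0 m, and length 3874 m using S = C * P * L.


S = C * P * L
  = 1.5 * 5.0 * 3874
  = 29055 m^3/day


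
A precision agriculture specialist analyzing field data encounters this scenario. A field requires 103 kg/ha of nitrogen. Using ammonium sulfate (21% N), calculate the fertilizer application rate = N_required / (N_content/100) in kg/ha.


Rate = N_required / (N_content / 100)
     = 103 / (21 / 100)
     = 103 / 0.21
     = 490.48 kg/ha


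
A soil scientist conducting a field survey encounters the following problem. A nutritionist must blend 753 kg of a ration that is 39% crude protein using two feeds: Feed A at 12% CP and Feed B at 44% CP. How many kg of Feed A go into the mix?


parts_A = CP_b - target = 44 - 39 = 5
parts_B = target - CP_a = 39 - 12 = 27
total_parts = 5 + 27 = 32
Feed A = 753 * 5 / 32 = 117.66 kg
Feed B = 753 * 27 / 32 = 635.34 kg

117.66 kg


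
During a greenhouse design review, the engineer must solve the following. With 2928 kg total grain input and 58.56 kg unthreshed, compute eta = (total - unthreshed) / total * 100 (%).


eta = (total - unthreshed) / total * 100
    = (2928 - 58.56) / 2928 * 100
    = 2869.44 / 2928 * 100
    = 98%


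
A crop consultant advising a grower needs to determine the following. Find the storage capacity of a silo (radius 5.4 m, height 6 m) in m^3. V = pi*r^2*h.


V = pi * r^2 * h
  = pi * 5.4^2 * 6
  = pi * 29.16 * 6
  = 549.65 m^3


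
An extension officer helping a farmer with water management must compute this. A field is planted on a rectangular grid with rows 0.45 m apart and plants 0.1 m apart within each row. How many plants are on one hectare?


D = 10000 / (row_sp * plant_sp)
  = 10000 / (0.45 * 0.1)
  = 10000 / 0.0450
  = 222222.22 plants/ha


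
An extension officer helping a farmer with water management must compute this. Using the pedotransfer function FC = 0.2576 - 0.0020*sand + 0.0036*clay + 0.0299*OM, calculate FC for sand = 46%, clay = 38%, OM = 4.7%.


FC = 0.2576 - 0.0020*46 + 0.0036*38 + 0.0299*4.7
   = 0.2576 - 0.0920 + 0.1368 + 0.1405
   = 0.4429


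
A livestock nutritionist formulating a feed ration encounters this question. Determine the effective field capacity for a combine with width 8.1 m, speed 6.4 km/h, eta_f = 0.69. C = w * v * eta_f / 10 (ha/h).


C = w * v * eta_f / 10
  = 8.1 * 6.4 * 0.69 / 10
  = 35.77 / 10
  = 3.58 ha/h


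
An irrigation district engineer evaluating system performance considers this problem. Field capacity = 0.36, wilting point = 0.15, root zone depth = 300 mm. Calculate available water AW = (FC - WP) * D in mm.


AW = (FC - WP) * D
   = (0.36 - 0.15) * 300
   = 0.21 * 300
   = 63 mm


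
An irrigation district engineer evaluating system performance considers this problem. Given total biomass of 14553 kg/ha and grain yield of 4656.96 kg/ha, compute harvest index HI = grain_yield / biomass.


HI = grain_yield / biomass
   = 4656.96 / 14553
   = 0.32


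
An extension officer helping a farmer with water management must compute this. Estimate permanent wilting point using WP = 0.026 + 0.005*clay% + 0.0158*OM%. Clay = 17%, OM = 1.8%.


WP = 0.026 + 0.005*17 + 0.0158*1.8
   = 0.026 + 0.0850 + 0.0284
   = 0.1394


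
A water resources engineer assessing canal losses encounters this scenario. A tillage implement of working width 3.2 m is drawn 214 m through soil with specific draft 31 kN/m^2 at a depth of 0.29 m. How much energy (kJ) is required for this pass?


E = k * d * w * L
  = 31 * 0.29 * 3.2 * 214
  = 6156.35 kJ


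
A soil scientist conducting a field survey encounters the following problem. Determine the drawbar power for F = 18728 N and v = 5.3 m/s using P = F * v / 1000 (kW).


P = F * v / 1000
  = 18728 * 5.3 / 1000
  = 99258.40 / 1000
  = 99.26 kW


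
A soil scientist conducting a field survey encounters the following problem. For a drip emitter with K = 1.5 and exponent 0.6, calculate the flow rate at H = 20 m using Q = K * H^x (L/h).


Q = K * H^x
  = 1.5 * 20^0.6
  = 1.5 * 6.0342
  = 9.05 L/h


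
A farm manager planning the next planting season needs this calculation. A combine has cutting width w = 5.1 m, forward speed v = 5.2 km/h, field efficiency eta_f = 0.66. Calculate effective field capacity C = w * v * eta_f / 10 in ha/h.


C = w * v * eta_f / 10
  = 5.1 * 5.2 * 0.66 / 10
  = 17.50 / 10
  = 1.75 ha/h


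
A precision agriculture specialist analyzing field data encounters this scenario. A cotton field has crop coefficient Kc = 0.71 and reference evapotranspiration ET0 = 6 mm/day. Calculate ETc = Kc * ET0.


ETc = Kc * ET0
    = 0.71 * 6
    = 4.26 mm/day


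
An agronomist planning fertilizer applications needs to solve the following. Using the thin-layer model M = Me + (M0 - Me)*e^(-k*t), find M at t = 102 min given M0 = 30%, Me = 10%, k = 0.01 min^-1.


M = Me + (M0 - Me) * e^(-k*t)
  = 10 + (30 - 10) * e^(-0.01*102)
  = 10 + 20 * e^(-1.020)
  = 10 + 20 * 0.36059
  = 10 + 7.2119
  = 17.21%


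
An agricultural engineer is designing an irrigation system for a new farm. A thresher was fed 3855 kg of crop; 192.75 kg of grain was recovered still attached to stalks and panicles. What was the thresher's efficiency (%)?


eta = (total - unthreshed) / total * 100
    = (3855 - 192.75) / 3855 * 100
    = 3662.25 / 3855 * 100
    = 95%


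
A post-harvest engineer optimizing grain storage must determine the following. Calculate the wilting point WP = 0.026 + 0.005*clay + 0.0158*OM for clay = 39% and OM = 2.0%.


WP = 0.026 + 0.005*39 + 0.0158*2.0
   = 0.026 + 0.1950 + 0.0316
   = 0.2526


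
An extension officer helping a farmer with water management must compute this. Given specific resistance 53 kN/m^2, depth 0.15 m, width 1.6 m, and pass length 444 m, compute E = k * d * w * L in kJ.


E = k * d * w * L
  = 53 * 0.15 * 1.6 * 444
  = 5647.68 kJ


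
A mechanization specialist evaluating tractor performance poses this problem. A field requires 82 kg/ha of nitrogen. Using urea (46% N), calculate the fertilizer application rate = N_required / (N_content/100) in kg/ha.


Rate = N_required / (N_content / 100)
     = 82 / (46 / 100)
     = 82 / 0.46
     = 178.26 kg/ha


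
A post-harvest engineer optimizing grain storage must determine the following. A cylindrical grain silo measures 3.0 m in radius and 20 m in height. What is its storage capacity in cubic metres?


V = pi * r^2 * h
  = pi * 3.0^2 * 20
  = pi * 9 * 20
  = 565.49 m^3


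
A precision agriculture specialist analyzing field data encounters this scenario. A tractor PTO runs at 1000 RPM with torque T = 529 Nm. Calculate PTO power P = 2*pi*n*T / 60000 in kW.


P = 2*pi*n*T / 60000
  = 2*pi * 1000 * 529 / 60000
  = 3323805.03 / 60000
  = 55.40 kW


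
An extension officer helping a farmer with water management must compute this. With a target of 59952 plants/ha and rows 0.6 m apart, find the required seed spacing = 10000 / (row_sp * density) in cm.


spacing = 10000 / (row_sp * density)
        = 10000 / (0.6 * 59952)
        = 10000 / 35971.20
        = 0.27800 m = 27.80 cm


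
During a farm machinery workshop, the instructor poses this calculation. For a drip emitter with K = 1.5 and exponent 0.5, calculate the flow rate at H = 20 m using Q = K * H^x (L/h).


Q = K * H^x
  = 1.5 * 20^0.5
  = 1.5 * 4.4721
  = 6.71 L/h


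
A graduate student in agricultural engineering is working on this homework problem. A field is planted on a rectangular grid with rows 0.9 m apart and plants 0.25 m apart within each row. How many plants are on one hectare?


D = 10000 / (row_sp * plant_sp)
  = 10000 / (0.9 * 0.25)
  = 10000 / 0.2250
  = 44444.44 plants/ha


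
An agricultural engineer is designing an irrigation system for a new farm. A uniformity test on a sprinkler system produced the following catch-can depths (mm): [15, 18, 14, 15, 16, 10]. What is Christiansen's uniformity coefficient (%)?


xbar = 88 / 6 = 14.667
sum|xi - xbar| = 10.667
CU = 100 * (1 - 10.667 / (6 * 14.667))
   = 100 * (1 - 0.1212)
   = 87.88%


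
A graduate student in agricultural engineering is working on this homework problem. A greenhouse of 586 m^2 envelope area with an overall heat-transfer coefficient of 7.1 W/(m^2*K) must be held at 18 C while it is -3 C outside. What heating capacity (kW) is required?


dT = 18 - (-3) = 21 K
Q = U * A * dT
  = 7.1 * 586 * 21
  = 87372.60 W = 87.37 kW


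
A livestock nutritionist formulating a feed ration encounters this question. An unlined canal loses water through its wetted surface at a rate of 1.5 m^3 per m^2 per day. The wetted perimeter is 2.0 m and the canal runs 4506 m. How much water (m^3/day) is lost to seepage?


S = C * P * L
  = 1.5 * 2.0 * 4506
  = 13518 m^3/day


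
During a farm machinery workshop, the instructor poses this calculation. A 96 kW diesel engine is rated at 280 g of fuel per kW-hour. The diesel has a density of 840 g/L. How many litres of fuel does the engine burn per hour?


FC = P * BSFC / rho_fuel
   = 96 * 280 / 840
   = 26880 / 840
   = 32 L/h


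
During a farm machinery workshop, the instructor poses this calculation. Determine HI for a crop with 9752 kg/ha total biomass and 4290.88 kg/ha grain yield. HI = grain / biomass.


HI = grain_yield / biomass
   = 4290.88 / 9752
   = 0.44


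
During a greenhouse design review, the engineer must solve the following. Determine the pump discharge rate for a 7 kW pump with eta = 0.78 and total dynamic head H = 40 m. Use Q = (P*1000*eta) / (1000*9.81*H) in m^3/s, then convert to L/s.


Q = (P * 1000 * eta) / (rho * g * H)
  = (7 * 1000 * 0.78) / (1000 * 9.81 * 40)
  = 5460 / 392400
  = 0.01391 m^3/s = 13.91 L/s


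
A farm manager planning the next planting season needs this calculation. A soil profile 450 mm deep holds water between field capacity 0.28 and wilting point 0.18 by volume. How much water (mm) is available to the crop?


AW = (FC - WP) * D
   = (0.28 - 0.18) * 450
   = 0.10 * 450
   = 45 mm


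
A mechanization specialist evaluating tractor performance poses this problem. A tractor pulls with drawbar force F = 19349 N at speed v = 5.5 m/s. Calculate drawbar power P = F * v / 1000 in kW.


P = F * v / 1000
  = 19349 * 5.5 / 1000
  = 106419.50 / 1000
  = 106.42 kW


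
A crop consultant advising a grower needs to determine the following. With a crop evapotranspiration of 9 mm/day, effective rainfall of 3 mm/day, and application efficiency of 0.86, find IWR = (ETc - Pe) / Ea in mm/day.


IWR = (ETc - Pe) / Ea
    = (9 - 3) / 0.86
    = 6 / 0.86
    = 6.98 mm/day


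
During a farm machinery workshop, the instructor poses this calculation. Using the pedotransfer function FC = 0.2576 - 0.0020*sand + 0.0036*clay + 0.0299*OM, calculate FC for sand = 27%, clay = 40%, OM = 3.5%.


FC = 0.2576 - 0.0020*27 + 0.0036*40 + 0.0299*3.5
   = 0.2576 - 0.0540 + 0.1440 + 0.1047
   = 0.4523


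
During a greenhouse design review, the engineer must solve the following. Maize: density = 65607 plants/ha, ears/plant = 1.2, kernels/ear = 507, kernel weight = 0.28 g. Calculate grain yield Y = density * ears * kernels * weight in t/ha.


Y = density * ears * kernels * kw
  = 65607 * 1.2 * 507 * 0.28 g/ha
  = 11176283.66 g/ha
  = 11176.28 kg/ha = 11.18 t/ha


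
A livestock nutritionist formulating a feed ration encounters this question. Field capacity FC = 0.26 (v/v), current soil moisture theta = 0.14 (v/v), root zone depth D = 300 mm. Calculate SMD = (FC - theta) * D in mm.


SMD = (FC - theta) * D
    = (0.26 - 0.14) * 300
    = 0.120 * 300
    = 36 mm


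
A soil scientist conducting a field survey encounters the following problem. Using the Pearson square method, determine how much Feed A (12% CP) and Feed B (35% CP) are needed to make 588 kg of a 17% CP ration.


parts_A = CP_b - target = 35 - 17 = 18
parts_B = target - CP_a = 17 - 12 = 5
total_parts = 18 + 5 = 23
Feed A = 588 * 18 / 23 = 460.17 kg
Feed B = 588 * 5 / 23 = 127.83 kg

460.17 kg


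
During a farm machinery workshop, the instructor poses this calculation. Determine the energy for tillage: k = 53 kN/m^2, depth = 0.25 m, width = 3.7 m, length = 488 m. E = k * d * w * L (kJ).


E = k * d * w * L
  = 53 * 0.25 * 3.7 * 488
  = 23924.20 kJ


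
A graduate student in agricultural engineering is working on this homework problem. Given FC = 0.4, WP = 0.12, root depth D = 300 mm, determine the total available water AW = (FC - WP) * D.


AW = (FC - WP) * D
   = (0.4 - 0.12) * 300
   = 0.28 * 300
   = 84 mm


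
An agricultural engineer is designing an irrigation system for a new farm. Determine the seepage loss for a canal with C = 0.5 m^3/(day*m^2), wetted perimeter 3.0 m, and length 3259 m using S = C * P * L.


S = C * P * L
  = 0.5 * 3.0 * 3259
  = 4888.50 m^3/day


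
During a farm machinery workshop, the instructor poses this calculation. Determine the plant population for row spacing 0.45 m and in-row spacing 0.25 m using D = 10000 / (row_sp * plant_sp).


D = 10000 / (row_sp * plant_sp)
  = 10000 / (0.45 * 0.25)
  = 10000 / 0.1125
  = 88888.89 plants/ha


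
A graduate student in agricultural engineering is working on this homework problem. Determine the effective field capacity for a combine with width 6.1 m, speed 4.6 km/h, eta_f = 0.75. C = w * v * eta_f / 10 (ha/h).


C = w * v * eta_f / 10
  = 6.1 * 4.6 * 0.75 / 10
  = 21.05 / 10
  = 2.10 ha/h


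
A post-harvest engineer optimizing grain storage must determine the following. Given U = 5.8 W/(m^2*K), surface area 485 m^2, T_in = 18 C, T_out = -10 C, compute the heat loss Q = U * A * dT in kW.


dT = 18 - (-10) = 28 K
Q = U * A * dT
  = 5.8 * 485 * 28
  = 78764 W = 78.76 kW


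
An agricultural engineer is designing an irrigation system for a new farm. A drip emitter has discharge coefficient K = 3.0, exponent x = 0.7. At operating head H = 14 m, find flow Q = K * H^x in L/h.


Q = K * H^x
  = 3.0 * 14^0.7
  = 3.0 * 6.3429
  = 19.03 L/h


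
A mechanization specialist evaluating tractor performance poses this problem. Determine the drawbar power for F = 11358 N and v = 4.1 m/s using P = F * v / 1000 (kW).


P = F * v / 1000
  = 11358 * 4.1 / 1000
  = 46567.80 / 1000
  = 46.57 kW


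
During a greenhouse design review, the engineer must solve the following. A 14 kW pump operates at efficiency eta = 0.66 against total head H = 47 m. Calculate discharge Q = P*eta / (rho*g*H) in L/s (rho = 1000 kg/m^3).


Q = (P * 1000 * eta) / (rho * g * H)
  = (14 * 1000 * 0.66) / (1000 * 9.81 * 47)
  = 9240 / 461070
  = 0.02004 m^3/s = 20.04 L/s


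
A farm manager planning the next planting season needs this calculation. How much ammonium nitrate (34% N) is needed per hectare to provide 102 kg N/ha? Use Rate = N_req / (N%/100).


Rate = N_required / (N_content / 100)
     = 102 / (34 / 100)
     = 102 / 0.34
     = 300 kg/ha


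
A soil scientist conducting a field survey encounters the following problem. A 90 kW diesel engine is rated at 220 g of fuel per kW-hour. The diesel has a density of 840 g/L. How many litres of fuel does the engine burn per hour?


FC = P * BSFC / rho_fuel
   = 90 * 220 / 840
   = 19800 / 840
   = 23.57 L/h


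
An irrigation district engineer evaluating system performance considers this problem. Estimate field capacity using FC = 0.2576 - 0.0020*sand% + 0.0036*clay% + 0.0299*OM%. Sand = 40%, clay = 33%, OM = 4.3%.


FC = 0.2576 - 0.0020*40 + 0.0036*33 + 0.0299*4.3
   = 0.2576 - 0.0800 + 0.1188 + 0.1286
   = 0.4250


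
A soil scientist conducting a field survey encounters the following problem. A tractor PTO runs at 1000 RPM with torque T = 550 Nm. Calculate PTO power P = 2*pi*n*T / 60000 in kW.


P = 2*pi*n*T / 60000
  = 2*pi * 1000 * 550 / 60000
  = 3455751.92 / 60000
  = 57.60 kW


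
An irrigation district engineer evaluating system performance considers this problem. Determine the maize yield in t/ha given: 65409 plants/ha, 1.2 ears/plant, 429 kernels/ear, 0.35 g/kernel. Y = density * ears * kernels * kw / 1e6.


Y = density * ears * kernels * kw
  = 65409 * 1.2 * 429 * 0.35 g/ha
  = 11785393.62 g/ha
  = 11785.39 kg/ha = 11.79 t/ha


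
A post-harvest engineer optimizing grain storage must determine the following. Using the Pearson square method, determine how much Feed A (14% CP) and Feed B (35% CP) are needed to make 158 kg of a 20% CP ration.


parts_A = CP_b - target = 35 - 20 = 15
parts_B = target - CP_a = 20 - 14 = 6
total_parts = 15 + 6 = 21
Feed A = 158 * 15 / 21 = 112.86 kg
Feed B = 158 * 6 / 21 = 45.14 kg

112.86 kg


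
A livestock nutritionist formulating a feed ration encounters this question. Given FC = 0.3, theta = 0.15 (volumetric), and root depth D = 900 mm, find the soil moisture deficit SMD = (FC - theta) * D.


SMD = (FC - theta) * D
    = (0.3 - 0.15) * 900
    = 0.150 * 900
    = 135 mm


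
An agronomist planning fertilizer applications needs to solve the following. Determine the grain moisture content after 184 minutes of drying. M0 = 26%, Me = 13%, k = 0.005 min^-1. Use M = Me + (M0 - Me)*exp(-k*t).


M = Me + (M0 - Me) * e^(-k*t)
  = 13 + (26 - 13) * e^(-0.005*184)
  = 13 + 13 * e^(-0.920)
  = 13 + 13 * 0.39852
  = 13 + 5.1807
  = 18.18%


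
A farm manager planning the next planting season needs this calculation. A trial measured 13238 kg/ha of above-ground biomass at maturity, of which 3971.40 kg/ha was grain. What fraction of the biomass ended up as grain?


HI = grain_yield / biomass
   = 3971.40 / 13238
   = 0.30


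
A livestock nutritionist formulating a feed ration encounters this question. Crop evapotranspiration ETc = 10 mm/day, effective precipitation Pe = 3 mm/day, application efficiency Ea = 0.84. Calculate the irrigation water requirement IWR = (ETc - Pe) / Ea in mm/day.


IWR = (ETc - Pe) / Ea
    = (10 - 3) / 0.84
    = 7 / 0.84
    = 8.33 mm/day


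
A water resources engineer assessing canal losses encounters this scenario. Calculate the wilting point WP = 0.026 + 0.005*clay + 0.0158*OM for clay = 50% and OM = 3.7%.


WP = 0.026 + 0.005*50 + 0.0158*3.7
   = 0.026 + 0.2500 + 0.0585
   = 0.3345


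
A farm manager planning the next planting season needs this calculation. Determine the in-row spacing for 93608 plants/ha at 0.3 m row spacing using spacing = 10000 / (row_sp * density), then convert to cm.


spacing = 10000 / (row_sp * density)
        = 10000 / (0.3 * 93608)
        = 10000 / 28082.40
        = 0.35609 m = 35.61 cm


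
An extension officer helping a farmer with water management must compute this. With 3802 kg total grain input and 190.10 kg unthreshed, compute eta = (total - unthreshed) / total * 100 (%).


eta = (total - unthreshed) / total * 100
    = (3802 - 190.10) / 3802 * 100
    = 3611.90 / 3802 * 100
    = 95%


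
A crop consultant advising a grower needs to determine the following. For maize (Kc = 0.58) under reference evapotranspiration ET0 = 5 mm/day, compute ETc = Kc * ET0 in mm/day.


ETc = Kc * ET0
    = 0.58 * 5
    = 2.90 mm/day


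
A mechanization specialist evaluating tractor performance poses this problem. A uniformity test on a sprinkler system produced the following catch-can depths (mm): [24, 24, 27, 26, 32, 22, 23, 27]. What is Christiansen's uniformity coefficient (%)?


xbar = 205 / 8 = 25.625
sum|xi - xbar| = 19
CU = 100 * (1 - 19 / (8 * 25.625))
   = 100 * (1 - 0.0927)
   = 90.73%


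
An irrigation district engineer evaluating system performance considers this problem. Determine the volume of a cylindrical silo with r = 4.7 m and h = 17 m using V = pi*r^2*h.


V = pi * r^2 * h
  = pi * 4.7^2 * 17
  = pi * 22.09 * 17
  = 1179.76 m^3


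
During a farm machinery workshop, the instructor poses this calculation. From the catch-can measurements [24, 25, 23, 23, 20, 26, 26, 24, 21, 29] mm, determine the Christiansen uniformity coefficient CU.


xbar = 241 / 10 = 24.100
sum|xi - xbar| = 19.200
CU = 100 * (1 - 19.200 / (10 * 24.100))
   = 100 * (1 - 0.0797)
   = 92.03%


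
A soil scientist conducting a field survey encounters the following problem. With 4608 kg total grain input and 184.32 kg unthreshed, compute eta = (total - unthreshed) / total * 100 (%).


eta = (total - unthreshed) / total * 100
    = (4608 - 184.32) / 4608 * 100
    = 4423.68 / 4608 * 100
    = 96%


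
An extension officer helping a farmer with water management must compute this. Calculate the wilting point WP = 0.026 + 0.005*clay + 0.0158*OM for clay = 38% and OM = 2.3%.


WP = 0.026 + 0.005*38 + 0.0158*2.3
   = 0.026 + 0.1900 + 0.0363
   = 0.2523


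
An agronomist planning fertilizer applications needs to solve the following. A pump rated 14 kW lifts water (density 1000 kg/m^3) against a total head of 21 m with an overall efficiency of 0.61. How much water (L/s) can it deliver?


Q = (P * 1000 * eta) / (rho * g * H)
  = (14 * 1000 * 0.61) / (1000 * 9.81 * 21)
  = 8540 / 206010
  = 0.04145 m^3/s = 41.45 L/s


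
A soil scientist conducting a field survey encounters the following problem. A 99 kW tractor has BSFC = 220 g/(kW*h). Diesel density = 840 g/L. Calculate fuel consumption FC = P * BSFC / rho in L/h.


FC = P * BSFC / rho_fuel
   = 99 * 220 / 840
   = 21780 / 840
   = 25.93 L/h


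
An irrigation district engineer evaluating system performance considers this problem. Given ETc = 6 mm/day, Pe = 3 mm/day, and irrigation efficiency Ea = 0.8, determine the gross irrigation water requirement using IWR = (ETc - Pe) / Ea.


IWR = (ETc - Pe) / Ea
    = (6 - 3) / 0.8
    = 3 / 0.8
    = 3.75 mm/day


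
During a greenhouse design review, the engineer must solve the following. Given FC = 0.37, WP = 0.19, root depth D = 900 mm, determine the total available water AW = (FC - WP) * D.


AW = (FC - WP) * D
   = (0.37 - 0.19) * 900
   = 0.18 * 900
   = 162 mm


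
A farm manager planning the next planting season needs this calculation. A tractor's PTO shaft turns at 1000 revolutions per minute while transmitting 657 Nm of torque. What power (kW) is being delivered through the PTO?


P = 2*pi*n*T / 60000
  = 2*pi * 1000 * 657 / 60000
  = 4128052.75 / 60000
  = 68.80 kW


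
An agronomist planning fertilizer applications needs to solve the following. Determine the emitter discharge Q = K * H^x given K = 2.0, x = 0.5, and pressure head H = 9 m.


Q = K * H^x
  = 2.0 * 9^0.5
  = 2.0 * 3
  = 6 L/h


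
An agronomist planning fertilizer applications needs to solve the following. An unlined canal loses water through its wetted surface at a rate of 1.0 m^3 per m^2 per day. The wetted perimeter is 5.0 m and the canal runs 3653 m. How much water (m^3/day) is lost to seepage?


S = C * P * L
  = 1.0 * 5.0 * 3653
  = 18265 m^3/day


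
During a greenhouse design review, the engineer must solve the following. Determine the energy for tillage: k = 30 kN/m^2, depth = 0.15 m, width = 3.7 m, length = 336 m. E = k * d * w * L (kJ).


E = k * d * w * L
  = 30 * 0.15 * 3.7 * 336
  = 5594.40 kJ


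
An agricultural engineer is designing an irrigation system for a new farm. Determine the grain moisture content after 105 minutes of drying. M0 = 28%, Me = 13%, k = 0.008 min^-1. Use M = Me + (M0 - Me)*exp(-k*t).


M = Me + (M0 - Me) * e^(-k*t)
  = 13 + (28 - 13) * e^(-0.008*105)
  = 13 + 15 * e^(-0.840)
  = 13 + 15 * 0.43171
  = 13 + 6.4757
  = 19.48%


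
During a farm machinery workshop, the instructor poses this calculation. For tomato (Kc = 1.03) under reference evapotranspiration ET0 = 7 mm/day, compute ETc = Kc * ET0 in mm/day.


ETc = Kc * ET0
    = 1.03 * 7
    = 7.21 mm/day


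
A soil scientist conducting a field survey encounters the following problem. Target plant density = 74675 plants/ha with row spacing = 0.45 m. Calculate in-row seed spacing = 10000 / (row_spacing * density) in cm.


spacing = 10000 / (row_sp * density)
        = 10000 / (0.45 * 74675)
        = 10000 / 33603.75
        = 0.29759 m = 29.76 cm
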